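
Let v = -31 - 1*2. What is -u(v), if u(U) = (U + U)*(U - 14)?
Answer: -3102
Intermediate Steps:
v = -33 (v = -31 - 2 = -33)
u(U) = 2*U*(-14 + U) (u(U) = (2*U)*(-14 + U) = 2*U*(-14 + U))
-u(v) = -2*(-33)*(-14 - 33) = -2*(-33)*(-47) = -1*3102 = -3102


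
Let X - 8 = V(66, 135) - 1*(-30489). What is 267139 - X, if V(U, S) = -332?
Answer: 236974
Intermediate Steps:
X = 30165 (X = 8 + (-332 - 1*(-30489)) = 8 + (-332 + 30489) = 8 + 30157 = 30165)
267139 - X = 267139 - 1*30165 = 267139 - 30165 = 236974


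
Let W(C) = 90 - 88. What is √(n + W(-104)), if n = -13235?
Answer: I*√13233 ≈ 115.03*I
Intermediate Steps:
W(C) = 2
√(n + W(-104)) = √(-13235 + 2) = √(-13233) = I*√13233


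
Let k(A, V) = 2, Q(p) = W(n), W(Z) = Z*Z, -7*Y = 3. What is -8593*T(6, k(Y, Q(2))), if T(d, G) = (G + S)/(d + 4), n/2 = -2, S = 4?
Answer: -25779/5 ≈ -5155.8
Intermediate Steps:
Y = -3/7 (Y = -⅐*3 = -3/7 ≈ -0.42857)
n = -4 (n = 2*(-2) = -4)
W(Z) = Z²
Q(p) = 16 (Q(p) = (-4)² = 16)
T(d, G) = (4 + G)/(4 + d) (T(d, G) = (G + 4)/(d + 4) = (4 + G)/(4 + d))
-8593*T(6, k(Y, Q(2))) = -8593*(4 + 2)/(4 + 6) = -8593*6/10 = -8593*⅗ = -25779/5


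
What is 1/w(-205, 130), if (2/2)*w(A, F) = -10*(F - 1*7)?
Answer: -1/1230 ≈ -0.00081301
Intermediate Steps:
w(A, F) = 70 - 10*F (w(A, F) = -10*(F - 1*7) = -10*(F - 7) = -10*(-7 + F) = 70 - 10*F)
1/w(-205, 130) = 1/(70 - 10*130) = 1/(70 - 1300) = 1/(-1230) = -1/1230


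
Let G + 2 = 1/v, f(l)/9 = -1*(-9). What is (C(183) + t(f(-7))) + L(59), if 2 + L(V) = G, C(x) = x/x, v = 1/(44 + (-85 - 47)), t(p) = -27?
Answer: -118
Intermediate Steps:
f(l) = 81 (f(l) = 9*(-1*(-9)) = 9*9 = 81)
v = -1/88 (v = 1/(44 - 132) = 1/(-88) = -1/88 ≈ -0.011364)
C(x) = 1
G = -90 (G = -2 + 1/(-1/88) = -2 - 88 = -90)
L(V) = -92 (L(V) = -2 - 90 = -92)
(C(183) + t(f(-7))) + L(59) = (1 - 27) - 92 = -26 - 92 = -118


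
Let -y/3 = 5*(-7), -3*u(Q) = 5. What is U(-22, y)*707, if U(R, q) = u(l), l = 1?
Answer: -3535/3 ≈ -1178.3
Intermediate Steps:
u(Q) = -5/3 (u(Q) = -⅓*5 = -5/3)
y = 105 (y = -15*(-7) = -3*(-35) = 105)
U(R, q) = -5/3
U(-22, y)*707 = -5/3*707 = -3535/3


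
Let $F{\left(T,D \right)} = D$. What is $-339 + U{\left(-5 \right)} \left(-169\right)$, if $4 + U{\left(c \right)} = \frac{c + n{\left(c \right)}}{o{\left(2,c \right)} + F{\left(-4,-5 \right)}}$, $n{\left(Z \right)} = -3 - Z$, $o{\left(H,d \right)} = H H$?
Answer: $-170$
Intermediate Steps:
$o{\left(H,d \right)} = H^{2}$
$U{\left(c \right)} = -1$ ($U{\left(c \right)} = -4 + \frac{c - \left(3 + c\right)}{2^{2} - 5} = -4 - \frac{3}{4 - 5} = -4 - \frac{3}{-1} = -4 - -3 = -4 + 3 = -1$)
$-339 + U{\left(-5 \right)} \left(-169\right) = -339 - -169 = -339 + 169 = -170$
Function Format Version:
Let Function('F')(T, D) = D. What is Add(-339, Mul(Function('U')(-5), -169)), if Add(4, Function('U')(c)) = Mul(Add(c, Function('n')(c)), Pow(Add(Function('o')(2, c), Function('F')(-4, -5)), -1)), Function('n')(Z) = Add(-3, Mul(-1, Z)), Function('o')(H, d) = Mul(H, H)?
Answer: -170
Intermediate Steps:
Function('o')(H, d) = Pow(H, 2)
Function('U')(c) = -1 (Function('U')(c) = Add(-4, Mul(Add(c, Add(-3, Mul(-1, c))), Pow(Add(Pow(2, 2), -5), -1))) = Add(-4, Mul(-3, Pow(Add(4, -5), -1))) = Add(-4, Mul(-3, Pow(-1, -1))) = Add(-4, Mul(-3, -1)) = Add(-4, 3) = -1)
Add(-339, Mul(Function('U')(-5), -169)) = Add(-339, Mul(-1, -169)) = Add(-339, 169) = -170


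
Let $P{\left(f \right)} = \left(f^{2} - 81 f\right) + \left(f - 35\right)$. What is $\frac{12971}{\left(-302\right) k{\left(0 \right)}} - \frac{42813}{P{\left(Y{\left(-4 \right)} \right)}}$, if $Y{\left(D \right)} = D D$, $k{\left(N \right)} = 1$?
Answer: $- \frac{268921}{106606} \approx -2.5226$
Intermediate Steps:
$Y{\left(D \right)} = D^{2}$
$P{\left(f \right)} = -35 + f^{2} - 80 f$ ($P{\left(f \right)} = \left(f^{2} - 81 f\right) + \left(f - 35\right) = \left(f^{2} - 81 f\right) + \left(-35 + f\right) = -35 + f^{2} - 80 f$)
$\frac{12971}{\left(-302\right) k{\left(0 \right)}} - \frac{42813}{P{\left(Y{\left(-4 \right)} \right)}} = \frac{12971}{\left(-302\right) 1} - \frac{42813}{-35 + \left(\left(-4\right)^{2}\right)^{2} - 80 \left(-4\right)^{2}} = \frac{12971}{-302} - \frac{42813}{-35 + 16^{2} - 1280} = 12971 \left(- \frac{1}{302}\right) - \frac{42813}{-35 + 256 - 1280} = - \frac{12971}{302} - \frac{42813}{-1059} = - \frac{12971}{302} - - \frac{14271}{353} = - \frac{12971}{302} + \frac{14271}{353} = - \frac{268921}{106606}$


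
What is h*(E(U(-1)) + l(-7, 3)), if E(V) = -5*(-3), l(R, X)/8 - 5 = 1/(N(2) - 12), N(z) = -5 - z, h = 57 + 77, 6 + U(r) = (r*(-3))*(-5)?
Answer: 138958/19 ≈ 7313.6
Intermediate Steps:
U(r) = -6 + 15*r (U(r) = -6 + (r*(-3))*(-5) = -6 - 3*r*(-5) = -6 + 15*r)
h = 134
l(R, X) = 752/19 (l(R, X) = 40 + 8/((-5 - 1*2) - 12) = 40 + 8/((-5 - 2) - 12) = 40 + 8/(-7 - 12) = 40 + 8/(-19) = 40 + 8*(-1/19) = 40 - 8/19 = 752/19)
E(V) = 15
h*(E(U(-1)) + l(-7, 3)) = 134*(15 + 752/19) = 134*(1037/19) = 138958/19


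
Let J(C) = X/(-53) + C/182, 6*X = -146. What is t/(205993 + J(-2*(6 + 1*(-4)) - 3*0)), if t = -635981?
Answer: -9202009089/2980519042 ≈ -3.0874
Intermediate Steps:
X = -73/3 (X = (1/6)*(-146) = -73/3 ≈ -24.333)
J(C) = 73/159 + C/182 (J(C) = -73/3/(-53) + C/182 = -73/3*(-1/53) + C*(1/182) = 73/159 + C/182)
t/(205993 + J(-2*(6 + 1*(-4)) - 3*0)) = -635981/(205993 + (73/159 + (-2*(6 + 1*(-4)) - 3*0)/182)) = -635981/(205993 + (73/159 + (-2*(6 - 4) + 0)/182)) = -635981/(205993 + (73/159 + (-2*2 + 0)/182)) = -635981/(205993 + (73/159 + (-4 + 0)/182)) = -635981/(205993 + (73/159 + (1/182)*(-4))) = -635981/(205993 + (73/159 - 2/91)) = -635981/(205993 + 6325/14469) = -635981/2980519042/14469 = -635981*14469/2980519042 = -9202009089/2980519042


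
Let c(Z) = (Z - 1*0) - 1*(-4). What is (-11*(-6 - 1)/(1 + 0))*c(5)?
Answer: 693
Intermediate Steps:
c(Z) = 4 + Z (c(Z) = (Z + 0) + 4 = Z + 4 = 4 + Z)
(-11*(-6 - 1)/(1 + 0))*c(5) = (-11*(-6 - 1)/(1 + 0))*(4 + 5) = -(-77)/1*9 = -(-77)*9 = -11*(-7)*9 = 77*9 = 693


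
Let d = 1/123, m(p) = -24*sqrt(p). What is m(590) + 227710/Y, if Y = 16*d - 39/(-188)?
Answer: 150444744/223 - 24*sqrt(590) ≈ 6.7406e+5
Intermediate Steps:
d = 1/123 ≈ 0.0081301
Y = 7805/23124 (Y = 16*(1/123) - 39/(-188) = 16/123 - 39*(-1/188) = 16/123 + 39/188 = 7805/23124 ≈ 0.33753)
m(590) + 227710/Y = -24*sqrt(590) + 227710/(7805/23124) = -24*sqrt(590) + 227710*(23124/7805) = -24*sqrt(590) + 150444744/223 = 150444744/223 - 24*sqrt(590)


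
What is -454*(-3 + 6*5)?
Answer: -12258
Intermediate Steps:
-454*(-3 + 6*5) = -454*(-3 + 30) = -454*27 = -12258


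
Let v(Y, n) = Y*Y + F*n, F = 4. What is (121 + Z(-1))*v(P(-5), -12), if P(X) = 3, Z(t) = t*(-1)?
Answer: -4758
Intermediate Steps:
Z(t) = -t
v(Y, n) = Y**2 + 4*n (v(Y, n) = Y*Y + 4*n = Y**2 + 4*n)
(121 + Z(-1))*v(P(-5), -12) = (121 - 1*(-1))*(3**2 + 4*(-12)) = (121 + 1)*(9 - 48) = 122*(-39) = -4758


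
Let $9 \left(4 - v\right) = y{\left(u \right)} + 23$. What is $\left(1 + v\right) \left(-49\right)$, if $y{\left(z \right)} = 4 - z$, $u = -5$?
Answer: $- \frac{637}{9} \approx -70.778$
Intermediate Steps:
$v = \frac{4}{9}$ ($v = 4 - \frac{\left(4 - -5\right) + 23}{9} = 4 - \frac{\left(4 + 5\right) + 23}{9} = 4 - \frac{9 + 23}{9} = 4 - \frac{32}{9} = \frac{4}{9} \approx 0.44444$)
$\left(1 + v\right) \left(-49\right) = \left(1 + \frac{4}{9}\right) \left(-49\right) = \frac{13}{9} \left(-49\right) = - \frac{637}{9}$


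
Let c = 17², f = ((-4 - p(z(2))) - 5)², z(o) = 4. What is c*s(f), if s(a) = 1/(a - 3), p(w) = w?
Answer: 289/166 ≈ 1.7410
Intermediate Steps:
f = 169 (f = ((-4 - 1*4) - 5)² = ((-4 - 4) - 5)² = (-8 - 5)² = (-13)² = 169)
s(a) = 1/(-3 + a)
c = 289
c*s(f) = 289/(-3 + 169) = 289/166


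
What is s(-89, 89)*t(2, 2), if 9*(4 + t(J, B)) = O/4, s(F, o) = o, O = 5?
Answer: -12371/36 ≈ -343.64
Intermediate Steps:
t(J, B) = -139/36 (t(J, B) = -4 + (5/4)/9 = -4 + (5*(¼))/9 = -4 + (⅑)*(5/4) = -4 + 5/36 = -139/36)
s(-89, 89)*t(2, 2) = 89*(-139/36) = -12371/36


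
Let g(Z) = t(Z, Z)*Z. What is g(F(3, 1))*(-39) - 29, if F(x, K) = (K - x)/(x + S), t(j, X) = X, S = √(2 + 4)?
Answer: -289 + 104*√6 ≈ -34.253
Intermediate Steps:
S = √6 ≈ 2.4495
F(x, K) = (K - x)/(x + √6)
g(Z) = Z² (g(Z) = Z*Z = Z²)
g(F(3, 1))*(-39) - 29 = ((1 - 1*3)/(3 + √6))²*(-39) - 29 = ((1 - 3)/(3 + √6))²*(-39) - 29 = (-2/(3 + √6))²*(-39) - 29 = (4/(3 + √6)²)*(-39) - 29 = -156/(3 + √6)² - 29 = -29 - 156/(3 + √6)²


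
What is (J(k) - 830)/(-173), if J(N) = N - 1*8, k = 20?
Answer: 818/173 ≈ 4.7283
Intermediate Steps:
J(N) = -8 + N (J(N) = N - 8 = -8 + N)
(J(k) - 830)/(-173) = ((-8 + 20) - 830)/(-173) = -(12 - 830)/173 = -1/173*(-818) = 818/173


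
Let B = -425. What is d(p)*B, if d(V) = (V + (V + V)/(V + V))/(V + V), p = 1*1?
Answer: -425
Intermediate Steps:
p = 1
d(V) = (1 + V)/(2*V) (d(V) = (V + (2*V)/((2*V)))/((2*V)) = (V + (2*V)*(1/(2*V)))*(1/(2*V)) = (V + 1)*(1/(2*V)) = (1 + V)*(1/(2*V)) = (1 + V)/(2*V))
d(p)*B = ((½)*(1 + 1)/1)*(-425) = ((½)*1*2)*(-425) = 1*(-425) = -425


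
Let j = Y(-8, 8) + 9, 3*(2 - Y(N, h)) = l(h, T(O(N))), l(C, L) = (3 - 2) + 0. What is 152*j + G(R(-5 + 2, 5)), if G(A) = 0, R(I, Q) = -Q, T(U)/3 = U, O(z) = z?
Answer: 4864/3 ≈ 1621.3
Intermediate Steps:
T(U) = 3*U
l(C, L) = 1 (l(C, L) = 1 + 0 = 1)
Y(N, h) = 5/3 (Y(N, h) = 2 - ⅓*1 = 2 - ⅓ = 5/3)
j = 32/3 (j = 5/3 + 9 = 32/3 ≈ 10.667)
152*j + G(R(-5 + 2, 5)) = 152*(32/3) + 0 = 4864/3 + 0 = 4864/3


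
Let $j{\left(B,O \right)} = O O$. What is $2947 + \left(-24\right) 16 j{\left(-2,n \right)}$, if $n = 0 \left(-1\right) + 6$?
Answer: $-10877$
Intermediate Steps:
$n = 6$ ($n = 0 + 6 = 6$)
$j{\left(B,O \right)} = O^{2}$
$2947 + \left(-24\right) 16 j{\left(-2,n \right)} = 2947 + \left(-24\right) 16 \cdot 6^{2} = 2947 - 13824 = -10877$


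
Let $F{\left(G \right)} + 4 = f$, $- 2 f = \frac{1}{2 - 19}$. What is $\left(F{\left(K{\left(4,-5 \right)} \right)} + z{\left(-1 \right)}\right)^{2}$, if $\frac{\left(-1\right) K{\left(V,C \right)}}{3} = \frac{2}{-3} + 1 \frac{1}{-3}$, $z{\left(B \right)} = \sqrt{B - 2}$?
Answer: $\frac{14757}{1156} - \frac{135 i \sqrt{3}}{17} \approx 12.766 - 13.755 i$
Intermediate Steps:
$z{\left(B \right)} = \sqrt{-2 + B}$
$K{\left(V,C \right)} = 3$ ($K{\left(V,C \right)} = - 3 \left(\frac{2}{-3} + 1 \frac{1}{-3}\right) = - 3 \left(2 \left(- \frac{1}{3}\right) + 1 \left(- \frac{1}{3}\right)\right) = - 3 \left(- \frac{2}{3} - \frac{1}{3}\right) = \left(-3\right) \left(-1\right) = 3$)
$f = \frac{1}{34}$ ($f = - \frac{1}{2 \left(2 - 19\right)} = - \frac{1}{2 \left(-17\right)} = \left(- \frac{1}{2}\right) \left(- \frac{1}{17}\right) = \frac{1}{34} \approx 0.029412$)
$F{\left(G \right)} = - \frac{135}{34}$ ($F{\left(G \right)} = -4 + \frac{1}{34} = - \frac{135}{34}$)
$\left(F{\left(K{\left(4,-5 \right)} \right)} + z{\left(-1 \right)}\right)^{2} = \left(- \frac{135}{34} + \sqrt{-2 - 1}\right)^{2} = \left(- \frac{135}{34} + \sqrt{-3}\right)^{2} = \left(- \frac{135}{34} + i \sqrt{3}\right)^{2}$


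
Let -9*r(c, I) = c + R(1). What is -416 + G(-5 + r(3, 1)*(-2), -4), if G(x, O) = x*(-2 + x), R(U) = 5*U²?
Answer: -32333/81 ≈ -399.17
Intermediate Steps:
r(c, I) = -5/9 - c/9 (r(c, I) = -(c + 5*1²)/9 = -(c + 5*1)/9 = -(c + 5)/9 = -(5 + c)/9 = -5/9 - c/9)
-416 + G(-5 + r(3, 1)*(-2), -4) = -416 + (-5 + (-5/9 - ⅑*3)*(-2))*(-2 + (-5 + (-5/9 - ⅑*3)*(-2))) = -416 + (-5 + (-5/9 - ⅓)*(-2))*(-2 + (-5 + (-5/9 - ⅓)*(-2))) = -416 + (-5 - 8/9*(-2))*(-2 + (-5 - 8/9*(-2))) = -416 + (-5 + 16/9)*(-2 + (-5 + 16/9)) = -416 - 29*(-2 - 29/9)/9 = -416 - 29/9*(-47/9) = -416 + 1363/81 = -32333/81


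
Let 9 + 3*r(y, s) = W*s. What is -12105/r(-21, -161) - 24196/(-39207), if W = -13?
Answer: -1373377741/81707388 ≈ -16.809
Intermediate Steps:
r(y, s) = -3 - 13*s/3 (r(y, s) = -3 + (-13*s)/3 = -3 - 13*s/3)
-12105/r(-21, -161) - 24196/(-39207) = -12105/(-3 - 13/3*(-161)) - 24196/(-39207) = -12105/(-3 + 2093/3) - 24196*(-1/39207) = -12105/2084/3 + 24196/39207 = -12105*3/2084 + 24196/39207 = -36315/2084 + 24196/39207 = -1373377741/81707388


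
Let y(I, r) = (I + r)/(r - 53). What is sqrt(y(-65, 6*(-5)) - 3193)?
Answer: 6*I*sqrt(610797)/83 ≈ 56.497*I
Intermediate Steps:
y(I, r) = (I + r)/(-53 + r)
sqrt(y(-65, 6*(-5)) - 3193) = sqrt((-65 + 6*(-5))/(-53 + 6*(-5)) - 3193) = sqrt((-65 - 30)/(-53 - 30) - 3193) = sqrt(-95/(-83) - 3193) = sqrt(-1/83*(-95) - 3193) = sqrt(95/83 - 3193) = sqrt(-264924/83) = 6*I*sqrt(610797)/83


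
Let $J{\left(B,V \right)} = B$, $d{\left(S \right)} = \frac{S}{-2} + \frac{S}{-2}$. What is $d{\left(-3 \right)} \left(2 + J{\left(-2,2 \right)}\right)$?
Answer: $0$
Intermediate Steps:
$d{\left(S \right)} = - S$ ($d{\left(S \right)} = S \left(- \frac{1}{2}\right) + S \left(- \frac{1}{2}\right) = - \frac{S}{2} - \frac{S}{2} = - S$)
$d{\left(-3 \right)} \left(2 + J{\left(-2,2 \right)}\right) = \left(-1\right) \left(-3\right) \left(2 - 2\right) = 3 \cdot 0 = 0$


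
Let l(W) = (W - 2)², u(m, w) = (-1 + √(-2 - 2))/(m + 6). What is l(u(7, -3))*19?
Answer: 13775/169 - 2052*I/169 ≈ 81.509 - 12.142*I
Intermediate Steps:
u(m, w) = (-1 + 2*I)/(6 + m) (u(m, w) = (-1 + √(-4))/(6 + m) = (-1 + 2*I)/(6 + m))
l(W) = (-2 + W)²
l(u(7, -3))*19 = (-2 + (-1 + 2*I)/(6 + 7))²*19 = (-2 + (-1 + 2*I)/13)²*19 = (-2 + (-1/13 + 2*I/13))²*19 = (-27/13 + 2*I/13)²*19 = 19*(-27/13 + 2*I/13)²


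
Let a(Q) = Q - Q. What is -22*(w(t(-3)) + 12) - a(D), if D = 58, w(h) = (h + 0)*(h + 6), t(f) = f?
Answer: -66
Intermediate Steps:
w(h) = h*(6 + h)
a(Q) = 0
-22*(w(t(-3)) + 12) - a(D) = -22*(-3*(6 - 3) + 12) - 1*0 = -22*(-3*3 + 12) + 0 = -22*(-9 + 12) + 0 = -22*3 + 0 = -66 + 0 = -66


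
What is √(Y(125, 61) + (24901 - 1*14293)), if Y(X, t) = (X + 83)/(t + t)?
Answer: 14*√201422/61 ≈ 103.00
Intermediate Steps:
Y(X, t) = (83 + X)/(2*t) (Y(X, t) = (83 + X)/((2*t)) = (83 + X)*(1/(2*t)) = (83 + X)/(2*t))
√(Y(125, 61) + (24901 - 1*14293)) = √((½)*(83 + 125)/61 + (24901 - 1*14293)) = √((½)*(1/61)*208 + (24901 - 14293)) = √(104/61 + 10608) = √(647192/61) = 14*√201422/61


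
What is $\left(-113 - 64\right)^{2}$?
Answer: $31329$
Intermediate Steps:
$\left(-113 - 64\right)^{2} = \left(-177\right)^{2} = 31329$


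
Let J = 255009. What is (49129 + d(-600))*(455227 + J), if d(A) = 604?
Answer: 35322166988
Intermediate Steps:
(49129 + d(-600))*(455227 + J) = (49129 + 604)*(455227 + 255009) = 49733*710236 = 35322166988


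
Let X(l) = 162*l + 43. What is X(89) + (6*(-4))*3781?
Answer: -76283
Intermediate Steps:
X(l) = 43 + 162*l
X(89) + (6*(-4))*3781 = (43 + 162*89) + (6*(-4))*3781 = (43 + 14418) - 24*3781 = 14461 - 90744 = -76283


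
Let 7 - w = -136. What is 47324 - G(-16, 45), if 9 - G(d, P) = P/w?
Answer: 6766090/143 ≈ 47315.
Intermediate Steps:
w = 143 (w = 7 - 1*(-136) = 7 + 136 = 143)
G(d, P) = 9 - P/143
47324 - G(-16, 45) = 47324 - (9 - 1/143*45) = 47324 - (9 - 45/143) = 47324 - 1*1242/143 = 47324 - 1242/143 = 6766090/143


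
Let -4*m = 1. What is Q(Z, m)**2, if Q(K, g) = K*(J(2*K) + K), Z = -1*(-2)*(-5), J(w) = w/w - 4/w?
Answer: 7744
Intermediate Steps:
m = -1/4 (m = -1/4*1 = -1/4 ≈ -0.25000)
J(w) = 1 - 4/w
Z = -10 (Z = 2*(-5) = -10)
Q(K, g) = K*(K + (-4 + 2*K)/(2*K)) (Q(K, g) = K*((-4 + 2*K)/((2*K)) + K) = K*((1/(2*K))*(-4 + 2*K) + K) = K*((-4 + 2*K)/(2*K) + K) = K*(K + (-4 + 2*K)/(2*K)))
Q(Z, m)**2 = (-2 - 10 + (-10)**2)**2 = (-2 - 10 + 100)**2 = 88**2 = 7744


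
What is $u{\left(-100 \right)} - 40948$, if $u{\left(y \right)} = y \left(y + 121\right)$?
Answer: $-43048$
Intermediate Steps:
$u{\left(y \right)} = y \left(121 + y\right)$
$u{\left(-100 \right)} - 40948 = - 100 \left(121 - 100\right) - 40948 = \left(-100\right) 21 - 40948 = -2100 - 40948 = -43048$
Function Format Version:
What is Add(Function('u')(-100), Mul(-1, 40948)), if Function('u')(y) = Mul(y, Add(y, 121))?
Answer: -43048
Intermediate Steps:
Function('u')(y) = Mul(y, Add(121, y))
Add(Function('u')(-100), Mul(-1, 40948)) = Add(Mul(-100, Add(121, -100)), Mul(-1, 40948)) = Add(Mul(-100, 21), -40948) = Add(-2100, -40948) = -43048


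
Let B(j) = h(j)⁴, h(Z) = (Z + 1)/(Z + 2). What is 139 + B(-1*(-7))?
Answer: 916075/6561 ≈ 139.62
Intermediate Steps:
h(Z) = (1 + Z)/(2 + Z)
B(j) = (1 + j)⁴/(2 + j)⁴ (B(j) = ((1 + j)/(2 + j))⁴ = (1 + j)⁴/(2 + j)⁴)
139 + B(-1*(-7)) = 139 + (1 - 1*(-7))⁴/(2 - 1*(-7))⁴ = 139 + (1 + 7)⁴/(2 + 7)⁴ = 139 + 8⁴/9⁴ = 139 + 4096*(1/6561) = 139 + 4096/6561 = 916075/6561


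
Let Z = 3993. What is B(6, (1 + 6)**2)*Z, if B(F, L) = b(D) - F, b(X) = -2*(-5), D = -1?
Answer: 15972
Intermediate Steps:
b(X) = 10
B(F, L) = 10 - F
B(6, (1 + 6)**2)*Z = (10 - 1*6)*3993 = (10 - 6)*3993 = 4*3993 = 15972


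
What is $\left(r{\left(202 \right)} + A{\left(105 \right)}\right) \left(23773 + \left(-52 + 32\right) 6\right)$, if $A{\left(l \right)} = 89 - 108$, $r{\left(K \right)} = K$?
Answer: $4328499$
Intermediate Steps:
$A{\left(l \right)} = -19$ ($A{\left(l \right)} = 89 - 108 = -19$)
$\left(r{\left(202 \right)} + A{\left(105 \right)}\right) \left(23773 + \left(-52 + 32\right) 6\right) = \left(202 - 19\right) \left(23773 + \left(-52 + 32\right) 6\right) = 183 \left(23773 - 120\right) = 183 \cdot 23653 = 4328499$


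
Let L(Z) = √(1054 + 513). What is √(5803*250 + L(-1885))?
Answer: √(1450750 + √1567) ≈ 1204.5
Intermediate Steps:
L(Z) = √1567
√(5803*250 + L(-1885)) = √(5803*250 + √1567) = √(1450750 + √1567)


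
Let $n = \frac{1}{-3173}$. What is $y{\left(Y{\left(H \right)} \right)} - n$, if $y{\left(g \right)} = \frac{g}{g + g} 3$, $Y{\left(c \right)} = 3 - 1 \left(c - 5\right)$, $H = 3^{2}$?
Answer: $\frac{9521}{6346} \approx 1.5003$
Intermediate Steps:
$H = 9$
$n = - \frac{1}{3173} \approx -0.00031516$
$Y{\left(c \right)} = 8 - c$ ($Y{\left(c \right)} = 3 - 1 \left(-5 + c\right) = 3 - \left(-5 + c\right) = 8 - c$)
$y{\left(g \right)} = \frac{3}{2}$ ($y{\left(g \right)} = \frac{g}{2 g} 3 = \frac{1}{2 g} g 3 = \frac{1}{2} \cdot 3 = \frac{3}{2}$)
$y{\left(Y{\left(H \right)} \right)} - n = \frac{3}{2} - - \frac{1}{3173} = \frac{3}{2} + \frac{1}{3173} = \frac{9521}{6346}$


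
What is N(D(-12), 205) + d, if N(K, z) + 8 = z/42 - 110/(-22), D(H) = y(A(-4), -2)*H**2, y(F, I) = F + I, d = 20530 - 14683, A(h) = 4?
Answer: 245653/42 ≈ 5848.9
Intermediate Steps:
d = 5847
D(H) = 2*H**2 (D(H) = (4 - 2)*H**2 = 2*H**2)
N(K, z) = -3 + z/42 (N(K, z) = -8 + (z/42 - 110/(-22)) = -8 + (z*(1/42) - 110*(-1/22)) = -8 + (z/42 + 5) = -8 + (5 + z/42) = -3 + z/42)
N(D(-12), 205) + d = (-3 + (1/42)*205) + 5847 = (-3 + 205/42) + 5847 = 79/42 + 5847 = 245653/42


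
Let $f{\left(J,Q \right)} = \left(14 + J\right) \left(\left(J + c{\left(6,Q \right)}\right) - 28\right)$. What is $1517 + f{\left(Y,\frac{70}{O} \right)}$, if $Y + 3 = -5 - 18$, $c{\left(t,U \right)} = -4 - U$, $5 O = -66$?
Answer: $\frac{23643}{11} \approx 2149.4$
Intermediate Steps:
$O = - \frac{66}{5}$ ($O = \frac{1}{5} \left(-66\right) = - \frac{66}{5} \approx -13.2$)
$Y = -26$ ($Y = -3 - 23 = -26$)
$f{\left(J,Q \right)} = \left(14 + J\right) \left(-32 + J - Q\right)$ ($f{\left(J,Q \right)} = \left(14 + J\right) \left(\left(J - \left(4 + Q\right)\right) - 28\right) = \left(14 + J\right) \left(\left(-4 + J - Q\right) - 28\right) = \left(14 + J\right) \left(-32 + J - Q\right)$)
$1517 + f{\left(Y,\frac{70}{O} \right)} = 1517 - \left(-20 - 676 - \frac{840}{- \frac{66}{5}}\right) = 1517 - \left(-696 - 840 \left(- \frac{5}{66}\right)\right) = 1517 - \left(- \frac{25418}{33} + \frac{4550}{33}\right) = 1517 + \left(-448 + 676 + 468 + \frac{2450}{33} - \frac{4550}{33}\right) = 1517 + \frac{6956}{11} = \frac{23643}{11}$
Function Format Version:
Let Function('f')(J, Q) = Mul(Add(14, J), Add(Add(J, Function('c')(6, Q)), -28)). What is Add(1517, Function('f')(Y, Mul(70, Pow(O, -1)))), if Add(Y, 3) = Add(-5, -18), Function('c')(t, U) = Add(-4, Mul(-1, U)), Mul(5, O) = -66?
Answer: Rational(23643, 11) ≈ 2149.4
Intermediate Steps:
O = Rational(-66, 5) (O = Mul(Rational(1, 5), -66) = Rational(-66, 5) ≈ -13.200)
Y = -26 (Y = Add(-3, Add(-5, -18)) = Add(-3, -23) = -26)
Function('f')(J, Q) = Mul(Add(14, J), Add(-32, J, Mul(-1, Q))) (Function('f')(J, Q) = Mul(Add(14, J), Add(Add(J, Add(-4, Mul(-1, Q))), -28)) = Mul(Add(14, J), Add(Add(-4, J, Mul(-1, Q)), -28)) = Mul(Add(14, J), Add(-32, J, Mul(-1, Q))))
Add(1517, Function('f')(Y, Mul(70, Pow(O, -1)))) = Add(1517, Add(-448, Pow(-26, 2), Mul(-18, -26), Mul(-14, Mul(70, Pow(Rational(-66, 5), -1))), Mul(-1, -26, Mul(70, Pow(Rational(-66, 5), -1))))) = Add(1517, Add(-448, 676, 468, Mul(-14, Mul(70, Rational(-5, 66))), Mul(-1, -26, Mul(70, Rational(-5, 66))))) = Add(1517, Add(-448, 676, 468, Mul(-14, Rational(-175, 33)), Mul(-1, -26, Rational(-175, 33)))) = Add(1517, Add(-448, 676, 468, Rational(2450, 33), Rational(-4550, 33))) = Add(1517, Rational(6956, 11)) = Rational(23643, 11)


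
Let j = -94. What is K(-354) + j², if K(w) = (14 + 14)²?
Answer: 9620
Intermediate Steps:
K(w) = 784 (K(w) = 28² = 784)
K(-354) + j² = 784 + (-94)² = 784 + 8836 = 9620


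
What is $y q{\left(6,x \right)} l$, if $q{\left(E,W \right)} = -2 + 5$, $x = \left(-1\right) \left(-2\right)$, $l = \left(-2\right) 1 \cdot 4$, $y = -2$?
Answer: $48$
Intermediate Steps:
$l = -8$ ($l = \left(-2\right) 4 = -8$)
$x = 2$
$q{\left(E,W \right)} = 3$
$y q{\left(6,x \right)} l = \left(-2\right) 3 \left(-8\right) = \left(-6\right) \left(-8\right) = 48$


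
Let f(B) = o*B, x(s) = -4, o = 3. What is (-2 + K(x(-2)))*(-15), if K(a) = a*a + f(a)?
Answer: -30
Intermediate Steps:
f(B) = 3*B
K(a) = a**2 + 3*a (K(a) = a*a + 3*a = a**2 + 3*a)
(-2 + K(x(-2)))*(-15) = (-2 - 4*(3 - 4))*(-15) = (-2 - 4*(-1))*(-15) = (-2 + 4)*(-15) = 2*(-15) = -30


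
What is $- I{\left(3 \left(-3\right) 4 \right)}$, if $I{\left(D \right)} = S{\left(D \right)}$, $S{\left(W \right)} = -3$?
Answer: $3$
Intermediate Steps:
$I{\left(D \right)} = -3$
$- I{\left(3 \left(-3\right) 4 \right)} = \left(-1\right) \left(-3\right) = 3$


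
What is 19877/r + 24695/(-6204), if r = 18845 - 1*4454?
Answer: -540953/208116 ≈ -2.5993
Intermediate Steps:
r = 14391 (r = 18845 - 4454 = 14391)
19877/r + 24695/(-6204) = 19877/14391 + 24695/(-6204) = 19877*(1/14391) + 24695*(-1/6204) = 1529/1107 - 2245/564 = -540953/208116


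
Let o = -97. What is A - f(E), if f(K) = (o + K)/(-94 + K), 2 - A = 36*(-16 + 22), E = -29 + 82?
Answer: -8818/41 ≈ -215.07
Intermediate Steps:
E = 53
A = -214 (A = 2 - 36*(-16 + 22) = 2 - 36*6 = 2 - 1*216 = 2 - 216 = -214)
f(K) = (-97 + K)/(-94 + K)
A - f(E) = -214 - (-97 + 53)/(-94 + 53) = -214 - (-44)/(-41) = -214 - (-1)*(-44)/41 = -214 - 1*44/41 = -214 - 44/41 = -8818/41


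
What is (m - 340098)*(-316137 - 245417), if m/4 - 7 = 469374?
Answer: -863347720004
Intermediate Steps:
m = 1877524 (m = 28 + 4*469374 = 28 + 1877496 = 1877524)
(m - 340098)*(-316137 - 245417) = (1877524 - 340098)*(-316137 - 245417) = 1537426*(-561554) = -863347720004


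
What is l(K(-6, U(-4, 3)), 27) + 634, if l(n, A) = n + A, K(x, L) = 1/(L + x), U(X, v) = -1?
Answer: 4626/7 ≈ 660.86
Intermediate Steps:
l(n, A) = A + n
l(K(-6, U(-4, 3)), 27) + 634 = (27 + 1/(-1 - 6)) + 634 = (27 + 1/(-7)) + 634 = (27 - ⅐) + 634 = 188/7 + 634 = 4626/7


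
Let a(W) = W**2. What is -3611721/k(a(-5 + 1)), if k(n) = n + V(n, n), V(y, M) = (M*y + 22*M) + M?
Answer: -3611721/640 ≈ -5643.3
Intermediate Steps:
V(y, M) = 23*M + M*y (V(y, M) = (22*M + M*y) + M = 23*M + M*y)
k(n) = n + n*(23 + n)
-3611721/k(a(-5 + 1)) = -3611721*1/((-5 + 1)**2*(24 + (-5 + 1)**2)) = -3611721*1/(16*(24 + (-4)**2)) = -3611721*1/(16*(24 + 16)) = -3611721/(16*40) = -3611721/640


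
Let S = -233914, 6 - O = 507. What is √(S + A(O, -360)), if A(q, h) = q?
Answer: I*√234415 ≈ 484.16*I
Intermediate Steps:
O = -501 (O = 6 - 1*507 = 6 - 507 = -501)
√(S + A(O, -360)) = √(-233914 - 501) = √(-234415) = I*√234415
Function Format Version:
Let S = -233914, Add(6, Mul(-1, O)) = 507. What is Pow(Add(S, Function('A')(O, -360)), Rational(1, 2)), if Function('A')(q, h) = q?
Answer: Mul(I, Pow(234415, Rational(1, 2))) ≈ Mul(484.16, I)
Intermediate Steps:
O = -501 (O = Add(6, Mul(-1, 507)) = Add(6, -507) = -501)
Pow(Add(S, Function('A')(O, -360)), Rational(1, 2)) = Pow(Add(-233914, -501), Rational(1, 2)) = Pow(-234415, Rational(1, 2)) = Mul(I, Pow(234415, Rational(1, 2)))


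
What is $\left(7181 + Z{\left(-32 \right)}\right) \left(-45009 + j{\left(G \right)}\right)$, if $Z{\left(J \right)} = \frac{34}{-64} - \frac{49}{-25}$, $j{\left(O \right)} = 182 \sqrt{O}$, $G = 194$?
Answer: $- \frac{258619148487}{800} + \frac{522880813 \sqrt{194}}{400} \approx -3.0507 \cdot 10^{8}$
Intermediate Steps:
$Z{\left(J \right)} = \frac{1143}{800}$ ($Z{\left(J \right)} = 34 \left(- \frac{1}{64}\right) - - \frac{49}{25} = - \frac{17}{32} + \frac{49}{25} = \frac{1143}{800}$)
$\left(7181 + Z{\left(-32 \right)}\right) \left(-45009 + j{\left(G \right)}\right) = \left(7181 + \frac{1143}{800}\right) \left(-45009 + 182 \sqrt{194}\right) = \frac{5745943 \left(-45009 + 182 \sqrt{194}\right)}{800} = - \frac{258619148487}{800} + \frac{522880813 \sqrt{194}}{400}$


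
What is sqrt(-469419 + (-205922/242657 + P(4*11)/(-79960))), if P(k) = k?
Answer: I*sqrt(11045177153449729545487110)/4850713430 ≈ 685.14*I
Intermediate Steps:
sqrt(-469419 + (-205922/242657 + P(4*11)/(-79960))) = sqrt(-469419 + (-205922/242657 + (4*11)/(-79960))) = sqrt(-469419 + (-205922*1/242657 + 44*(-1/79960))) = sqrt(-469419 + (-205922/242657 - 11/19990)) = sqrt(-469419 - 4119050007/4850713430) = sqrt(-2277021166647177/4850713430) = I*sqrt(11045177153449729545487110)/4850713430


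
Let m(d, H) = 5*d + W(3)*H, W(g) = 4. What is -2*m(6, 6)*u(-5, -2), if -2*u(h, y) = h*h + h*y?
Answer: 1890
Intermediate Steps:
m(d, H) = 4*H + 5*d (m(d, H) = 5*d + 4*H = 4*H + 5*d)
u(h, y) = -h²/2 - h*y/2 (u(h, y) = -(h*h + h*y)/2 = -(h² + h*y)/2 = -h²/2 - h*y/2)
-2*m(6, 6)*u(-5, -2) = -2*(4*6 + 5*6)*(-½*(-5)*(-5 - 2)) = -2*(24 + 30)*(-½*(-5)*(-7)) = -108*(-35)/2 = -2*(-945) = 1890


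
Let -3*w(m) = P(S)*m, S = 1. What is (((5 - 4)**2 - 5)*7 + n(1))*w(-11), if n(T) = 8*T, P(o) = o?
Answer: -220/3 ≈ -73.333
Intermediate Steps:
w(m) = -m/3
(((5 - 4)**2 - 5)*7 + n(1))*w(-11) = (((5 - 4)**2 - 5)*7 + 8*1)*(-1/3*(-11)) = ((1**2 - 5)*7 + 8)*(11/3) = ((1 - 5)*7 + 8)*(11/3) = (-4*7 + 8)*(11/3) = (-28 + 8)*(11/3) = -20*11/3 = -220/3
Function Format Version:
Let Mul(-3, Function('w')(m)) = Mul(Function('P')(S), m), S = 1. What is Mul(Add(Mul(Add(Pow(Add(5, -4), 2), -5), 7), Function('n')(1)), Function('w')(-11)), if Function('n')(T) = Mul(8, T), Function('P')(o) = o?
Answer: Rational(-220, 3) ≈ -73.333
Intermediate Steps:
Function('w')(m) = Mul(Rational(-1, 3), m) (Function('w')(m) = Mul(Rational(-1, 3), Mul(1, m)) = Mul(Rational(-1, 3), m))
Mul(Add(Mul(Add(Pow(Add(5, -4), 2), -5), 7), Function('n')(1)), Function('w')(-11)) = Mul(Add(Mul(Add(Pow(Add(5, -4), 2), -5), 7), Mul(8, 1)), Mul(Rational(-1, 3), -11)) = Mul(Add(Mul(Add(Pow(1, 2), -5), 7), 8), Rational(11, 3)) = Mul(Add(Mul(Add(1, -5), 7), 8), Rational(11, 3)) = Mul(Add(Mul(-4, 7), 8), Rational(11, 3)) = Mul(Add(-28, 8), Rational(11, 3)) = Mul(-20, Rational(11, 3)) = Rational(-220, 3)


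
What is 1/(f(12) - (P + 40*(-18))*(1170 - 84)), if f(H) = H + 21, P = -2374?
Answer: 1/3360117 ≈ 2.9761e-7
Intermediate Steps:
f(H) = 21 + H
1/(f(12) - (P + 40*(-18))*(1170 - 84)) = 1/((21 + 12) - (-2374 + 40*(-18))*(1170 - 84)) = 1/(33 - (-2374 - 720)*1086) = 1/(33 - (-3094)*1086) = 1/(33 - 1*(-3360084)) = 1/(33 + 3360084) = 1/3360117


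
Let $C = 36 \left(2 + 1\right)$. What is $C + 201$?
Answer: $309$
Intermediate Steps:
$C = 108$ ($C = 36 \cdot 3 = 108$)
$C + 201 = 108 + 201 = 309$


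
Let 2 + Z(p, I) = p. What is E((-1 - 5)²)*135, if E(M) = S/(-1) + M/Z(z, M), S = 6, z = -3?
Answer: -1782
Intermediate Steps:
Z(p, I) = -2 + p
E(M) = -6 - M/5 (E(M) = 6/(-1) + M/(-2 - 3) = 6*(-1) + M/(-5) = -6 + M*(-⅕) = -6 - M/5)
E((-1 - 5)²)*135 = (-6 - (-1 - 5)²/5)*135 = (-6 - ⅕*(-6)²)*135 = (-6 - ⅕*36)*135 = (-6 - 36/5)*135 = -66/5*135 = -1782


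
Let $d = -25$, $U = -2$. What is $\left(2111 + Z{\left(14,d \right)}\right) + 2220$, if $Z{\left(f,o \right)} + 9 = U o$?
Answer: $4372$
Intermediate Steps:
$Z{\left(f,o \right)} = -9 - 2 o$
$\left(2111 + Z{\left(14,d \right)}\right) + 2220 = \left(2111 - -41\right) + 2220 = \left(2111 + \left(-9 + 50\right)\right) + 2220 = \left(2111 + 41\right) + 2220 = 2152 + 2220 = 4372$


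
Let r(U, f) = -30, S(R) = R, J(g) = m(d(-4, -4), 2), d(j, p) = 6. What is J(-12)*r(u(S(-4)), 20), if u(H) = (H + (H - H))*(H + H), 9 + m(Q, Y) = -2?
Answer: 330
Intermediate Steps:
m(Q, Y) = -11 (m(Q, Y) = -9 - 2 = -11)
J(g) = -11
u(H) = 2*H² (u(H) = (H + 0)*(2*H) = H*(2*H) = 2*H²)
J(-12)*r(u(S(-4)), 20) = -11*(-30) = 330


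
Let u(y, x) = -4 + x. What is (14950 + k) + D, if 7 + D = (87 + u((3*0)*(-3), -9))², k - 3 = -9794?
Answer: 10628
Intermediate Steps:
k = -9791 (k = 3 - 9794 = -9791)
D = 5469 (D = -7 + (87 + (-4 - 9))² = -7 + (87 - 13)² = -7 + 74² = -7 + 5476 = 5469)
(14950 + k) + D = (14950 - 9791) + 5469 = 5159 + 5469 = 10628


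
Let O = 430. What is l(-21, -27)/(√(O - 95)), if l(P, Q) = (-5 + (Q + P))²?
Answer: 2809*√335/335 ≈ 153.47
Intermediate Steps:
l(P, Q) = (-5 + P + Q)² (l(P, Q) = (-5 + (P + Q))² = (-5 + P + Q)²)
l(-21, -27)/(√(O - 95)) = (-5 - 21 - 27)²/(√(430 - 95)) = (-53)²/(√335) = 2809*(√335/335) = 2809*√335/335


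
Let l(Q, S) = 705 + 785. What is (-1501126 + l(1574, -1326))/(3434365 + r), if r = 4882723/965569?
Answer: -362000508221/829030315352 ≈ -0.43666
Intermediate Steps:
l(Q, S) = 1490
r = 4882723/965569 (r = 4882723*(1/965569) = 4882723/965569 ≈ 5.0568)
(-1501126 + l(1574, -1326))/(3434365 + r) = (-1501126 + 1490)/(3434365 + 4882723/965569) = -1499636/3316121261408/965569 = -1499636*965569/3316121261408 = -362000508221/829030315352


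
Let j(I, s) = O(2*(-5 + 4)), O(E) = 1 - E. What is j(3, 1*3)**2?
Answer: 9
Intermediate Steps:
j(I, s) = 3 (j(I, s) = 1 - 2*(-5 + 4) = 1 - 2*(-1) = 1 - 1*(-2) = 1 + 2 = 3)
j(3, 1*3)**2 = 3**2 = 9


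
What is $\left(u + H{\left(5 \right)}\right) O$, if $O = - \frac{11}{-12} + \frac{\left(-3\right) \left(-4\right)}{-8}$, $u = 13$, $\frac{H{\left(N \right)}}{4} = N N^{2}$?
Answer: $- \frac{1197}{4} \approx -299.25$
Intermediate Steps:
$H{\left(N \right)} = 4 N^{3}$ ($H{\left(N \right)} = 4 N N^{2} = 4 N^{3}$)
$O = - \frac{7}{12}$ ($O = \left(-11\right) \left(- \frac{1}{12}\right) + 12 \left(- \frac{1}{8}\right) = \frac{11}{12} - \frac{3}{2} = - \frac{7}{12} \approx -0.58333$)
$\left(u + H{\left(5 \right)}\right) O = \left(13 + 4 \cdot 5^{3}\right) \left(- \frac{7}{12}\right) = \left(13 + 4 \cdot 125\right) \left(- \frac{7}{12}\right) = \left(13 + 500\right) \left(- \frac{7}{12}\right) = 513 \left(- \frac{7}{12}\right) = - \frac{1197}{4}$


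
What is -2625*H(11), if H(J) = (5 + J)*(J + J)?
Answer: -924000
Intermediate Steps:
H(J) = 2*J*(5 + J) (H(J) = (5 + J)*(2*J) = 2*J*(5 + J))
-2625*H(11) = -5250*11*(5 + 11) = -5250*11*16 = -2625*352 = -924000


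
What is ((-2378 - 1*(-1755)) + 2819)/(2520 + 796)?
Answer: 549/829 ≈ 0.66224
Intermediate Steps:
((-2378 - 1*(-1755)) + 2819)/(2520 + 796) = ((-2378 + 1755) + 2819)/3316 = (-623 + 2819)*(1/3316) = 2196*(1/3316) = 549/829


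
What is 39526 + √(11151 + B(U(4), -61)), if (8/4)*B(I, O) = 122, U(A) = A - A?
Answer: 39526 + 2*√2803 ≈ 39632.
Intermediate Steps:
U(A) = 0
B(I, O) = 61 (B(I, O) = (½)*122 = 61)
39526 + √(11151 + B(U(4), -61)) = 39526 + √(11151 + 61) = 39526 + √11212 = 39526 + 2*√2803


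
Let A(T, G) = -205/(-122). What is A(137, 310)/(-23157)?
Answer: -205/2825154 ≈ -7.2562e-5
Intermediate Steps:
A(T, G) = 205/122 (A(T, G) = -205*(-1/122) = 205/122)
A(137, 310)/(-23157) = (205/122)/(-23157) = (205/122)*(-1/23157) = -205/2825154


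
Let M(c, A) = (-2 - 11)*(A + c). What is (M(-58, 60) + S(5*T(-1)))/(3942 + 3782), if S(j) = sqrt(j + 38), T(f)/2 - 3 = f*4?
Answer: -13/3862 + sqrt(7)/3862 ≈ -0.0026811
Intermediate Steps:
T(f) = 6 + 8*f (T(f) = 6 + 2*(f*4) = 6 + 2*(4*f) = 6 + 8*f)
M(c, A) = -13*A - 13*c (M(c, A) = -13*(A + c) = -13*A - 13*c)
S(j) = sqrt(38 + j)
(M(-58, 60) + S(5*T(-1)))/(3942 + 3782) = ((-13*60 - 13*(-58)) + sqrt(38 + 5*(6 + 8*(-1))))/(3942 + 3782) = ((-780 + 754) + sqrt(38 + 5*(6 - 8)))/7724 = (-26 + sqrt(38 + 5*(-2)))*(1/7724) = (-26 + sqrt(38 - 10))*(1/7724) = (-26 + sqrt(28))*(1/7724) = (-26 + 2*sqrt(7))*(1/7724) = -13/3862 + sqrt(7)/3862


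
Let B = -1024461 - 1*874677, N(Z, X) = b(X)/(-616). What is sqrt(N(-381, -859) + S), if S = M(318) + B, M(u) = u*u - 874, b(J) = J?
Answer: I*sqrt(170649578946)/308 ≈ 1341.2*I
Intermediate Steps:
M(u) = -874 + u**2 (M(u) = u**2 - 874 = -874 + u**2)
N(Z, X) = -X/616 (N(Z, X) = X/(-616) = X*(-1/616) = -X/616)
B = -1899138 (B = -1024461 - 874677 = -1899138)
S = -1798888 (S = (-874 + 318**2) - 1899138 = (-874 + 101124) - 1899138 = 100250 - 1899138 = -1798888)
sqrt(N(-381, -859) + S) = sqrt(-1/616*(-859) - 1798888) = sqrt(859/616 - 1798888) = sqrt(-1108114149/616) = I*sqrt(170649578946)/308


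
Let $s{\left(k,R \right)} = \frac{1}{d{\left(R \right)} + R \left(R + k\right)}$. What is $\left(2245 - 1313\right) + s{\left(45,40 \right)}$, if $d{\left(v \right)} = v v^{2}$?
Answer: $\frac{62816801}{67400} \approx 932.0$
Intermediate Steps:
$d{\left(v \right)} = v^{3}$
$s{\left(k,R \right)} = \frac{1}{R^{3} + R \left(R + k\right)}$
$\left(2245 - 1313\right) + s{\left(45,40 \right)} = \left(2245 - 1313\right) + \frac{1}{40 \left(40 + 45 + 40^{2}\right)} = 932 + \frac{1}{40 \left(40 + 45 + 1600\right)} = 932 + \frac{1}{40 \cdot 1685} = 932 + \frac{1}{40} \cdot \frac{1}{1685} = 932 + \frac{1}{67400} = \frac{62816801}{67400}$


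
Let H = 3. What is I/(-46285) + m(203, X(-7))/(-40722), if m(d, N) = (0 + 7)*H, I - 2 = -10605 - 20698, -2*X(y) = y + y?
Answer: 424555779/628272590 ≈ 0.67575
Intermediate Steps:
X(y) = -y (X(y) = -(y + y)/2 = -y)
I = -31301 (I = 2 + (-10605 - 20698) = 2 - 31303 = -31301)
m(d, N) = 21 (m(d, N) = (0 + 7)*3 = 7*3 = 21)
I/(-46285) + m(203, X(-7))/(-40722) = -31301/(-46285) + 21/(-40722) = -31301*(-1/46285) + 21*(-1/40722) = 31301/46285 - 7/13574 = 424555779/628272590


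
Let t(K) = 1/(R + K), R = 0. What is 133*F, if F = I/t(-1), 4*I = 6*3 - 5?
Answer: -1729/4 ≈ -432.25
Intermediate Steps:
I = 13/4 (I = (6*3 - 5)/4 = (18 - 5)/4 = (¼)*13 = 13/4 ≈ 3.2500)
t(K) = 1/K (t(K) = 1/(0 + K) = 1/K)
F = -13/4 (F = 13/(4*(1/(-1))) = (13/4)/(-1) = (13/4)*(-1) = -13/4 ≈ -3.2500)
133*F = 133*(-13/4) = -1729/4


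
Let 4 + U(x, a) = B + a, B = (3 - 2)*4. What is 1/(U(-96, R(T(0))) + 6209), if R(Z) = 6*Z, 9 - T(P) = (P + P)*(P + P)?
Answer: 1/6263 ≈ 0.00015967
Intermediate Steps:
T(P) = 9 - 4*P² (T(P) = 9 - (P + P)*(P + P) = 9 - 2*P*2*P = 9 - 4*P²)
B = 4 (B = 1*4 = 4)
U(x, a) = a (U(x, a) = -4 + (4 + a) = a)
1/(U(-96, R(T(0))) + 6209) = 1/(6*(9 - 4*0²) + 6209) = 1/(6*(9 - 4*0) + 6209) = 1/(6*(9 + 0) + 6209) = 1/(6*9 + 6209) = 1/(54 + 6209) = 1/6263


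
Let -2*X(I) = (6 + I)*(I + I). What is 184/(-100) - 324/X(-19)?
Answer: -3262/6175 ≈ -0.52826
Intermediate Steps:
X(I) = -I*(6 + I) (X(I) = -(6 + I)*(I + I)/2 = -(6 + I)*2*I/2 = -I*(6 + I))
184/(-100) - 324/X(-19) = 184/(-100) - 324*1/(19*(6 - 19)) = 184*(-1/100) - 324/((-1*(-19)*(-13))) = -46/25 - 324/(-247) = -46/25 - 324*(-1/247) = -46/25 + 324/247 = -3262/6175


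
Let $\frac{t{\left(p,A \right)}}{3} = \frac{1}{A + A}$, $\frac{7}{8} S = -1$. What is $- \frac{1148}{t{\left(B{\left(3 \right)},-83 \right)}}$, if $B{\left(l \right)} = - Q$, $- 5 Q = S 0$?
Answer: $\frac{190568}{3} \approx 63523.0$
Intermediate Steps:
$S = - \frac{8}{7}$ ($S = \frac{8}{7} \left(-1\right) = - \frac{8}{7} \approx -1.1429$)
$Q = 0$ ($Q = - \frac{\left(- \frac{8}{7}\right) 0}{5} = \left(- \frac{1}{5}\right) 0 = 0$)
$B{\left(l \right)} = 0$ ($B{\left(l \right)} = \left(-1\right) 0 = 0$)
$t{\left(p,A \right)} = \frac{3}{2 A}$ ($t{\left(p,A \right)} = \frac{3}{A + A} = \frac{3}{2 A}$)
$- \frac{1148}{t{\left(B{\left(3 \right)},-83 \right)}} = - \frac{1148}{\frac{3}{2} \frac{1}{-83}} = - \frac{1148}{\frac{3}{2} \left(- \frac{1}{83}\right)} = - \frac{1148}{- \frac{3}{166}} = \left(-1148\right) \left(- \frac{166}{3}\right) = \frac{190568}{3}$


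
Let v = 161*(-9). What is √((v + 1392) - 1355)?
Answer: 2*I*√353 ≈ 37.577*I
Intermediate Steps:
v = -1449
√((v + 1392) - 1355) = √((-1449 + 1392) - 1355) = √(-57 - 1355) = √(-1412) = 2*I*√353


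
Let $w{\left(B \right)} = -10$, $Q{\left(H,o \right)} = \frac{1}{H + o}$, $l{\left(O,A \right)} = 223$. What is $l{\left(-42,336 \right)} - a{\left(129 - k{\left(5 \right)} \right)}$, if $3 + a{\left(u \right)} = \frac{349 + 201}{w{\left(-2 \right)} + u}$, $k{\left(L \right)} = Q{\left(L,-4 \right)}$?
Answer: $\frac{13059}{59} \approx 221.34$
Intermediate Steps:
$k{\left(L \right)} = \frac{1}{-4 + L}$ ($k{\left(L \right)} = \frac{1}{L - 4} = \frac{1}{-4 + L}$)
$a{\left(u \right)} = -3 + \frac{550}{-10 + u}$ ($a{\left(u \right)} = -3 + \frac{349 + 201}{-10 + u} = -3 + \frac{550}{-10 + u}$)
$l{\left(-42,336 \right)} - a{\left(129 - k{\left(5 \right)} \right)} = 223 - \frac{580 - 3 \left(129 - \frac{1}{-4 + 5}\right)}{-10 + \left(129 - \frac{1}{-4 + 5}\right)} = 223 - \frac{580 - 3 \left(129 - 1^{-1}\right)}{-10 + \left(129 - 1^{-1}\right)} = 223 - \frac{580 - 3 \left(129 - 1\right)}{-10 + \left(129 - 1\right)} = 223 - \frac{580 - 384}{-10 + 128} = 223 - \frac{580 - 384}{118} = 223 - \frac{1}{118} \cdot 196 = 223 - \frac{98}{59} = \frac{13059}{59}$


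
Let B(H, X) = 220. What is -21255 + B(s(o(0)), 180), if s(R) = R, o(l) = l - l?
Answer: -21035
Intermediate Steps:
o(l) = 0
-21255 + B(s(o(0)), 180) = -21255 + 220 = -21035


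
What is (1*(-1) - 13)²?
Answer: 196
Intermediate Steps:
(1*(-1) - 13)² = (-1 - 13)² = (-14)² = 196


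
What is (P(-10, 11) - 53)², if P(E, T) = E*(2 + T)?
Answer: 33489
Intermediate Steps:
(P(-10, 11) - 53)² = (-10*(2 + 11) - 53)² = (-10*13 - 53)² = (-130 - 53)² = (-183)² = 33489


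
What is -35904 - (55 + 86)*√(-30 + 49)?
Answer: -35904 - 141*√19 ≈ -36519.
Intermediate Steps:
-35904 - (55 + 86)*√(-30 + 49) = -35904 - 141*√19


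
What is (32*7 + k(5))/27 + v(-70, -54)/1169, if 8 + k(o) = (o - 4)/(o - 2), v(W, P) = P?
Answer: 754307/94689 ≈ 7.9662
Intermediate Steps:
k(o) = -8 + (-4 + o)/(-2 + o) (k(o) = -8 + (o - 4)/(o - 2) = -8 + (-4 + o)/(-2 + o))
(32*7 + k(5))/27 + v(-70, -54)/1169 = (32*7 + (12 - 7*5)/(-2 + 5))/27 - 54/1169 = (224 + (12 - 35)/3)*(1/27) - 54*1/1169 = (224 + (1/3)*(-23))*(1/27) - 54/1169 = (224 - 23/3)*(1/27) - 54/1169 = (649/3)*(1/27) - 54/1169 = 649/81 - 54/1169 = 754307/94689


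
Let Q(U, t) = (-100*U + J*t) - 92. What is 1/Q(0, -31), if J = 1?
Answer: -1/123 ≈ -0.0081301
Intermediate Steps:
Q(U, t) = -92 + t - 100*U (Q(U, t) = (-100*U + 1*t) - 92 = (-100*U + t) - 92 = (t - 100*U) - 92 = -92 + t - 100*U)
1/Q(0, -31) = 1/(-92 - 31 - 100*0) = 1/(-92 - 31 + 0) = 1/(-123) = -1/123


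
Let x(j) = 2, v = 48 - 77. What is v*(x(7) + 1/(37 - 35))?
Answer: -145/2 ≈ -72.500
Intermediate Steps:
v = -29
v*(x(7) + 1/(37 - 35)) = -29*(2 + 1/(37 - 35)) = -29*(2 + 1/2) = -29*(2 + ½) = -29*5/2 = -145/2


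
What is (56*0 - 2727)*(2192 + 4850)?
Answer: -19203534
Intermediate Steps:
(56*0 - 2727)*(2192 + 4850) = (0 - 2727)*7042 = -2727*7042 = -19203534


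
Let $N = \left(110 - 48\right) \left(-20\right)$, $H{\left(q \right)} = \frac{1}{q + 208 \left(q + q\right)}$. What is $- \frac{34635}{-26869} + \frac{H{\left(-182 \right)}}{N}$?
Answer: $\frac{3259450002469}{2528602898640} \approx 1.289$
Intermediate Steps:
$H{\left(q \right)} = \frac{1}{417 q}$ ($H{\left(q \right)} = \frac{1}{q + 208 \cdot 2 q} = \frac{1}{q + 416 q} = \frac{1}{417 q}$)
$N = -1240$ ($N = 62 \left(-20\right) = -1240$)
$- \frac{34635}{-26869} + \frac{H{\left(-182 \right)}}{N} = - \frac{34635}{-26869} + \frac{\frac{1}{417} \frac{1}{-182}}{-1240} = \left(-34635\right) \left(- \frac{1}{26869}\right) + \frac{1}{417} \left(- \frac{1}{182}\right) \left(- \frac{1}{1240}\right) = \frac{34635}{26869} - - \frac{1}{94108560} = \frac{34635}{26869} + \frac{1}{94108560} = \frac{3259450002469}{2528602898640}$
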